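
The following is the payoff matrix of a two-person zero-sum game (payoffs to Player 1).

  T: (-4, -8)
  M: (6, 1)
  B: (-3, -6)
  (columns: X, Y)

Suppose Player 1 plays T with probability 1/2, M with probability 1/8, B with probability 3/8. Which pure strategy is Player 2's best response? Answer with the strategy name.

If Player 2 plays X, Player 1's expected payoff is (1/2)·(-4) + (1/8)·6 + (3/8)·(-3) = -19/8.
If Player 2 plays Y, Player 1's expected payoff is (1/2)·(-8) + (1/8)·1 + (3/8)·(-6) = -49/8.
Player 2 minimizes Player 1's payoff; the smallest is -49/8, so the best response is Y.

Y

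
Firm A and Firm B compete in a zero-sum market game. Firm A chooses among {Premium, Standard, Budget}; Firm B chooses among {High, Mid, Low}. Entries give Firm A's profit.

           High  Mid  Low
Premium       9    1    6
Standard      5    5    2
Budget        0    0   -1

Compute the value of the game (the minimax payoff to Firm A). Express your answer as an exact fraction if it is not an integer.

Row minima: Premium → 1, Standard → 2, Budget → -1; maximin = 2.
Column maxima: High → 9, Mid → 5, Low → 6; minimax = 5.
2 ≠ 5, so there is no saddle point; optimal play is mixed.
Budget is strictly dominated by Premium, so Firm A never plays it.
High is strictly dominated by Low (it gives Firm A strictly more in every row), so Firm B never plays it.
On the remaining 2×2 (Premium, Standard vs Mid, Low):
Let Firm A play Premium with probability p. Expected payoff against Mid: 1p + 5(1−p) = −4p + 5; against Low: 6p + 2(1−p) = 4p + 2.
Setting these equal: −4p + 5 = 4p + 2 ⇒ −8p = -3 ⇒ p = 3/8, and the value is (-4)·(3/8) + 5 = 7/2.
For Firm B: with q = P(Mid), equating Premium's and Standard's payoffs gives −5q + 6 = 3q + 2 ⇒ q = 1/2.

7/2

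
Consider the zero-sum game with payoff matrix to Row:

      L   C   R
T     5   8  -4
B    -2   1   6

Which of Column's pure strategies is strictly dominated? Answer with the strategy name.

C

L holds Row's payoff strictly below C in every row: 5 < 8, -2 < 1.
So C is strictly dominated for Column.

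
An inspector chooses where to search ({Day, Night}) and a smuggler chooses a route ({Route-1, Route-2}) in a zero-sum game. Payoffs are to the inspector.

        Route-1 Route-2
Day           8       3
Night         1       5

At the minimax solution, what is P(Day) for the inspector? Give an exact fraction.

4/9

Row minima: Day → 3, Night → 1; maximin = 3.
Column maxima: Route-1 → 8, Route-2 → 5; minimax = 5.
3 ≠ 5, so there is no saddle point; optimal play is mixed.
Let the inspector play Day with probability p. Expected payoff against Route-1: 8p + 1(1−p) = 7p + 1; against Route-2: 3p + 5(1−p) = −2p + 5.
Setting these equal: 7p + 1 = −2p + 5 ⇒ 9p = 4 ⇒ p = 4/9, and the value is (7)·(4/9) + 1 = 37/9.
For the smuggler: with q = P(Route-1), equating Day's and Night's payoffs gives 5q + 3 = −4q + 5 ⇒ q = 2/9.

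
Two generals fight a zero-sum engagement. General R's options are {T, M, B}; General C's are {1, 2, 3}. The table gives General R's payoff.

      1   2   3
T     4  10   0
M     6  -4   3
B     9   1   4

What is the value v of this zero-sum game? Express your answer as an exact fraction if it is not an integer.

40/13

Row minima: T → 0, M → -4, B → 1; maximin = 1.
Column maxima: 1 → 9, 2 → 10, 3 → 4; minimax = 4.
1 ≠ 4, so there is no saddle point; optimal play is mixed.
M is strictly dominated by B, so General R never plays it.
1 is strictly dominated by 3 (it gives General R strictly more in every row), so General C never plays it.
On the remaining 2×2 (T, B vs 2, 3):
Let General R play T with probability p. Expected payoff against 2: 10p + 1(1−p) = 9p + 1; against 3: 0p + 4(1−p) = −4p + 4.
Setting these equal: 9p + 1 = −4p + 4 ⇒ 13p = 3 ⇒ p = 3/13, and the value is (9)·(3/13) + 1 = 40/13.
For General C: with q = P(2), equating T's and B's payoffs gives 10q = −3q + 4 ⇒ q = 4/13.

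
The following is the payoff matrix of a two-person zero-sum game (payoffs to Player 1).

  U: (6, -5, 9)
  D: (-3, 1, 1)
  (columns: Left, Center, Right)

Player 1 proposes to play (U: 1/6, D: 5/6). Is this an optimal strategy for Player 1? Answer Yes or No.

Against Left this mix gives (1/6)·6 + (5/6)·(-3) = -3/2.
Against Center this mix gives (1/6)·(-5) + (5/6)·1 = 0.
Against Right this mix gives (1/6)·9 + (5/6)·1 = 7/3.
Player 2 will play Left, holding Player 1 to -3/2. Shifting weight toward the row that does better against Left would raise this floor (the equalizing mix achieves -3/5 against both Left and Center), so the proposed strategy is not optimal.

No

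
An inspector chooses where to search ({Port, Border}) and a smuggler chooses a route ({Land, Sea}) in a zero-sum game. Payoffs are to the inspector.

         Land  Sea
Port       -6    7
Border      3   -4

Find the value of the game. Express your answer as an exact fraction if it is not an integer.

Row minima: Port → -6, Border → -4; maximin = -4.
Column maxima: Land → 3, Sea → 7; minimax = 3.
-4 ≠ 3, so there is no saddle point; optimal play is mixed.
Let the inspector play Port with probability p. Expected payoff against Land: (-6)p + 3(1−p) = −9p + 3; against Sea: 7p + (-4)(1−p) = 11p − 4.
Setting these equal: −9p + 3 = 11p − 4 ⇒ −20p = -7 ⇒ p = 7/20, and the value is (-9)·(7/20) + 3 = -3/20.
For the smuggler: with q = P(Land), equating Port's and Border's payoffs gives −13q + 7 = 7q − 4 ⇒ q = 11/20.

-3/20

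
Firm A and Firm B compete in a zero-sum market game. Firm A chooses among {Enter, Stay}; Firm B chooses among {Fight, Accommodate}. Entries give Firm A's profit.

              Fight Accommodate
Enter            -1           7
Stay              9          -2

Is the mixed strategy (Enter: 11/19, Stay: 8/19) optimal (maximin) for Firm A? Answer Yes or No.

Yes

Against Fight this mix gives (11/19)·(-1) + (8/19)·9 = 61/19.
Against Accommodate this mix gives (11/19)·7 + (8/19)·(-2) = 61/19.
All of Firm B's active replies (Fight, Accommodate) yield 61/19, and no column does worse for Firm A. The mix makes Firm B indifferent and guarantees 61/19, so it is optimal.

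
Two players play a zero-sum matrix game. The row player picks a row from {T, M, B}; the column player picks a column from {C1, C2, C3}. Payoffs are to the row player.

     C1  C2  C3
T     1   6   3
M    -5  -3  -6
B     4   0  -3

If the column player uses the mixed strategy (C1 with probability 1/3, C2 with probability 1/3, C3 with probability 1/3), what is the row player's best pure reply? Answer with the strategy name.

T

Expected payoff of T: (1/3)·1 + (1/3)·6 + (1/3)·3 = 10/3.
Expected payoff of M: (1/3)·(-5) + (1/3)·(-3) + (1/3)·(-6) = -14/3.
Expected payoff of B: (1/3)·4 + (1/3)·0 + (1/3)·(-3) = 1/3.
The largest is 10/3, so the row player's best response is T.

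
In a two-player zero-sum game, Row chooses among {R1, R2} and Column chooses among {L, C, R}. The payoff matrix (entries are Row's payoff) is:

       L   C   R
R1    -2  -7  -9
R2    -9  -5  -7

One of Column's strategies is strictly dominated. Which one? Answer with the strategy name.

C

R holds Row's payoff strictly below C in every row: -9 < -7, -7 < -5.
So C is strictly dominated for Column.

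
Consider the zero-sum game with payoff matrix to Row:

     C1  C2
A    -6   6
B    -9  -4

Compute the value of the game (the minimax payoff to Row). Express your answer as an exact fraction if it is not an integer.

-6

Row minima: A → -6, B → -9; maximin = -6.
Column maxima: C1 → -6, C2 → 6; minimax = -6.
Since maximin = minimax = -6, there is a saddle point and the value is -6.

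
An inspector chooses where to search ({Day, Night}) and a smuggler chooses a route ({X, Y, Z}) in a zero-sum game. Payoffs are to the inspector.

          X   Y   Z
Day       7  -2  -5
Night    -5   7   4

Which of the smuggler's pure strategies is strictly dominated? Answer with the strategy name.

Z holds the inspector's payoff strictly below Y in every row: -5 < -2, 4 < 7.
So Y is strictly dominated for the smuggler.

Y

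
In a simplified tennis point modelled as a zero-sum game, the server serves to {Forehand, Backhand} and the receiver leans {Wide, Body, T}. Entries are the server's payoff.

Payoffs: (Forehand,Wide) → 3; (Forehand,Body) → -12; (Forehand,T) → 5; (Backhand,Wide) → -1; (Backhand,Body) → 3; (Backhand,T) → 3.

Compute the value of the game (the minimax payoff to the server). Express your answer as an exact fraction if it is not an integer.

Row minima: Forehand → -12, Backhand → -1; maximin = -1.
Column maxima: Wide → 3, Body → 3, T → 5; minimax = 3.
-1 ≠ 3, so there is no saddle point; optimal play is mixed.
T is strictly dominated by Wide (it gives the server strictly more in every row), so the receiver never plays it.
On the remaining 2×2 (Forehand, Backhand vs Wide, Body):
Let the server play Forehand with probability p. Expected payoff against Wide: 3p + (-1)(1−p) = 4p − 1; against Body: (-12)p + 3(1−p) = −15p + 3.
Setting these equal: 4p − 1 = −15p + 3 ⇒ 19p = 4 ⇒ p = 4/19, and the value is (4)·(4/19) − 1 = -3/19.
For the receiver: with q = P(Wide), equating Forehand's and Backhand's payoffs gives 15q − 12 = −4q + 3 ⇒ q = 15/19.

-3/19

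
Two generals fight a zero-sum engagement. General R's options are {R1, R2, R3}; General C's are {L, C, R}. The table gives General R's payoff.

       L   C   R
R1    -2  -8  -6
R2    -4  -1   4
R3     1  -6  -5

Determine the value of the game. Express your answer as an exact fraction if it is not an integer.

-5/2

Row minima: R1 → -8, R2 → -4, R3 → -6; maximin = -4.
Column maxima: L → 1, C → -1, R → 4; minimax = -1.
-4 ≠ -1, so there is no saddle point; optimal play is mixed.
R1 is strictly dominated by R3, so General R never plays it.
R is strictly dominated by C (it gives General R strictly more in every row), so General C never plays it.
On the remaining 2×2 (R2, R3 vs L, C):
Let General R play R2 with probability p. Expected payoff against L: (-4)p + 1(1−p) = −5p + 1; against C: (-1)p + (-6)(1−p) = 5p − 6.
Setting these equal: −5p + 1 = 5p − 6 ⇒ −10p = -7 ⇒ p = 7/10, and the value is (-5)·(7/10) + 1 = -5/2.
For General C: with q = P(L), equating R2's and R3's payoffs gives −3q − 1 = 7q − 6 ⇒ q = 1/2.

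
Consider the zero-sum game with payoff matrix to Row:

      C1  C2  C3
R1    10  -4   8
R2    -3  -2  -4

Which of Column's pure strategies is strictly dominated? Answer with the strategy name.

C3 holds Row's payoff strictly below C1 in every row: 8 < 10, -4 < -3.
So C1 is strictly dominated for Column.

C1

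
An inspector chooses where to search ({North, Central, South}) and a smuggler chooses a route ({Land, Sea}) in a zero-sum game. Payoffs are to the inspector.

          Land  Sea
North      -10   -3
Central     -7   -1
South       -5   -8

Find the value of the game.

Row minima: North → -10, Central → -7, South → -8; maximin = -7.
Column maxima: Land → -5, Sea → -1; minimax = -5.
-7 ≠ -5, so there is no saddle point; optimal play is mixed.
North is strictly dominated by Central, so the inspector never plays it.
On the remaining 2×2 (Central, South vs Land, Sea):
Let the inspector play Central with probability p. Expected payoff against Land: (-7)p + (-5)(1−p) = −2p − 5; against Sea: (-1)p + (-8)(1−p) = 7p − 8.
Setting these equal: −2p − 5 = 7p − 8 ⇒ −9p = -3 ⇒ p = 1/3, and the value is (-2)·(1/3) − 5 = -17/3.
For the smuggler: with q = P(Land), equating Central's and South's payoffs gives −6q − 1 = 3q − 8 ⇒ q = 7/9.

-17/3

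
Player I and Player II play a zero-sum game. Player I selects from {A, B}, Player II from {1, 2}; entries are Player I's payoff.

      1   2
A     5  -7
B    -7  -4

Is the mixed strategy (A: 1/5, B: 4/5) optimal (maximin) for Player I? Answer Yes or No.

Against 1 this mix gives (1/5)·5 + (4/5)·(-7) = -23/5.
Against 2 this mix gives (1/5)·(-7) + (4/5)·(-4) = -23/5.
All of Player II's active replies (1, 2) yield -23/5, and no column does worse for Player I. The mix makes Player II indifferent and guarantees -23/5, so it is optimal.

Yes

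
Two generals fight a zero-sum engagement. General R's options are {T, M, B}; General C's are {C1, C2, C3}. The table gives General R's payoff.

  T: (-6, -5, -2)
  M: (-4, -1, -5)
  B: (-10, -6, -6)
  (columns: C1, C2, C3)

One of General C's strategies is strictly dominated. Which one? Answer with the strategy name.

C1 holds General R's payoff strictly below C2 in every row: -6 < -5, -4 < -1, -10 < -6.
So C2 is strictly dominated for General C.

C2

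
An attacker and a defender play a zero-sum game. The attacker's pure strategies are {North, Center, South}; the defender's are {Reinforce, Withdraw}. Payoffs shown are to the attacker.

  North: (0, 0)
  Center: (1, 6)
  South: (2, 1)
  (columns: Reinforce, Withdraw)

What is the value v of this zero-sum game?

11/6

Row minima: North → 0, Center → 1, South → 1; maximin = 1.
Column maxima: Reinforce → 2, Withdraw → 6; minimax = 2.
1 ≠ 2, so there is no saddle point; optimal play is mixed.
North is strictly dominated by Center, so the attacker never plays it.
On the remaining 2×2 (Center, South vs Reinforce, Withdraw):
Let the attacker play Center with probability p. Expected payoff against Reinforce: 1p + 2(1−p) = −p + 2; against Withdraw: 6p + 1(1−p) = 5p + 1.
Setting these equal: −p + 2 = 5p + 1 ⇒ −6p = -1 ⇒ p = 1/6, and the value is (-1)·(1/6) + 2 = 11/6.
For the defender: with q = P(Reinforce), equating Center's and South's payoffs gives −5q + 6 = q + 1 ⇒ q = 5/6.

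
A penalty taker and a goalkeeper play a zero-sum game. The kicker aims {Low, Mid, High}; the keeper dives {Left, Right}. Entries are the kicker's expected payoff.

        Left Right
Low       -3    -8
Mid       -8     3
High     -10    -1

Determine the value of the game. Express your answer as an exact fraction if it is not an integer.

-73/16

Row minima: Low → -8, Mid → -8, High → -10; maximin = -8.
Column maxima: Left → -3, Right → 3; minimax = -3.
-8 ≠ -3, so there is no saddle point; optimal play is mixed.
High is strictly dominated by Mid, so the kicker never plays it.
On the remaining 2×2 (Low, Mid vs Left, Right):
Let the kicker play Low with probability p. Expected payoff against Left: (-3)p + (-8)(1−p) = 5p − 8; against Right: (-8)p + 3(1−p) = −11p + 3.
Setting these equal: 5p − 8 = −11p + 3 ⇒ 16p = 11 ⇒ p = 11/16, and the value is (5)·(11/16) − 8 = -73/16.
For the keeper: with q = P(Left), equating Low's and Mid's payoffs gives 5q − 8 = −11q + 3 ⇒ q = 11/16.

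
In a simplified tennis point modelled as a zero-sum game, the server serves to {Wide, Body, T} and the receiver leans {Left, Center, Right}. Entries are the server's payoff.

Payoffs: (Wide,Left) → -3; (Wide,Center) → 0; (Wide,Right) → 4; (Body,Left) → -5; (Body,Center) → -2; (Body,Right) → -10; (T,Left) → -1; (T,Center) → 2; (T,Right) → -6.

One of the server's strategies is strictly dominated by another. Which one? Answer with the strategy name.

Body

Wide gives a strictly higher payoff than Body against every column: -3 > -5, 0 > -2, 4 > -10.
So Body is strictly dominated and the server never plays it.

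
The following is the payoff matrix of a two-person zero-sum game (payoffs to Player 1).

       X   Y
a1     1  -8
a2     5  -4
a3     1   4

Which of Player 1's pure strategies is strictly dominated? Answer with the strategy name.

a2 gives a strictly higher payoff than a1 against every column: 5 > 1, -4 > -8.
So a1 is strictly dominated and Player 1 never plays it.

a1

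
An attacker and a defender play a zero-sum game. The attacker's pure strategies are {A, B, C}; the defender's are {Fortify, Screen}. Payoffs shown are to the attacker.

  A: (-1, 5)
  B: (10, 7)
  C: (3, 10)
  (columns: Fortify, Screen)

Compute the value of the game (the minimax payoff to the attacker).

Row minima: A → -1, B → 7, C → 3; maximin = 7.
Column maxima: Fortify → 10, Screen → 10; minimax = 10.
7 ≠ 10, so there is no saddle point; optimal play is mixed.
A is strictly dominated by B, so the attacker never plays it.
On the remaining 2×2 (B, C vs Fortify, Screen):
Let the attacker play B with probability p. Expected payoff against Fortify: 10p + 3(1−p) = 7p + 3; against Screen: 7p + 10(1−p) = −3p + 10.
Setting these equal: 7p + 3 = −3p + 10 ⇒ 10p = 7 ⇒ p = 7/10, and the value is (7)·(7/10) + 3 = 79/10.
For the defender: with q = P(Fortify), equating B's and C's payoffs gives 3q + 7 = −7q + 10 ⇒ q = 3/10.

79/10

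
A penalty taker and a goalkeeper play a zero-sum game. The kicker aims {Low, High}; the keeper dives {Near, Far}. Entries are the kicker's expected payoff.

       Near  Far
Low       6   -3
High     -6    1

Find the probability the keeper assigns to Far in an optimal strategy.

Row minima: Low → -3, High → -6; maximin = -3.
Column maxima: Near → 6, Far → 1; minimax = 1.
-3 ≠ 1, so there is no saddle point; optimal play is mixed.
Let the kicker play Low with probability p. Expected payoff against Near: 6p + (-6)(1−p) = 12p − 6; against Far: (-3)p + 1(1−p) = −4p + 1.
Setting these equal: 12p − 6 = −4p + 1 ⇒ 16p = 7 ⇒ p = 7/16, and the value is (12)·(7/16) − 6 = -3/4.
For the keeper: with q = P(Near), equating Low's and High's payoffs gives 9q − 3 = −7q + 1 ⇒ q = 1/4.

3/4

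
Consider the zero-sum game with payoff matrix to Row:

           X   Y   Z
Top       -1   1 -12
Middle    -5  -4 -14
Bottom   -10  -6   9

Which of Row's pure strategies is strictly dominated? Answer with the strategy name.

Top gives a strictly higher payoff than Middle against every column: -1 > -5, 1 > -4, -12 > -14.
So Middle is strictly dominated and Row never plays it.

Middle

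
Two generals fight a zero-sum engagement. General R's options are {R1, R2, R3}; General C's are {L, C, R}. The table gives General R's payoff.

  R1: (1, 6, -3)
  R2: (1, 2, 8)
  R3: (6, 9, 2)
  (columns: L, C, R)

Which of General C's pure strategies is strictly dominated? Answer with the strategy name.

C

L holds General R's payoff strictly below C in every row: 1 < 6, 1 < 2, 6 < 9.
So C is strictly dominated for General C.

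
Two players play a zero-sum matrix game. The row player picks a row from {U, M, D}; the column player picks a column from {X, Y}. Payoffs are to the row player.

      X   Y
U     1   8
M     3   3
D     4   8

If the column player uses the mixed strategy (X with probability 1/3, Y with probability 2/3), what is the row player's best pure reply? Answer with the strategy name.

D

Expected payoff of U: (1/3)·1 + (2/3)·8 = 17/3.
Expected payoff of M: (1/3)·3 + (2/3)·3 = 3.
Expected payoff of D: (1/3)·4 + (2/3)·8 = 20/3.
The largest is 20/3, so the row player's best response is D.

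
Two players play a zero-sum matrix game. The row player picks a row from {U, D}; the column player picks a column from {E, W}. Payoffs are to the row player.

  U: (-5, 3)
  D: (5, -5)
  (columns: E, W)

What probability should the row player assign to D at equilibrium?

4/9

Row minima: U → -5, D → -5; maximin = -5.
Column maxima: E → 5, W → 3; minimax = 3.
-5 ≠ 3, so there is no saddle point; optimal play is mixed.
Let the row player play U with probability p. Expected payoff against E: (-5)p + 5(1−p) = −10p + 5; against W: 3p + (-5)(1−p) = 8p − 5.
Setting these equal: −10p + 5 = 8p − 5 ⇒ −18p = -10 ⇒ p = 5/9, and the value is (-10)·(5/9) + 5 = -5/9.
For the column player: with q = P(E), equating U's and D's payoffs gives −8q + 3 = 10q − 5 ⇒ q = 4/9.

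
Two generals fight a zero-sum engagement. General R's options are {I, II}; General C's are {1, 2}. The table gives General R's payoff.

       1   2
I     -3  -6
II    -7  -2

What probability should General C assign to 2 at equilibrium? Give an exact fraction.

1/2

Row minima: I → -6, II → -7; maximin = -6.
Column maxima: 1 → -3, 2 → -2; minimax = -3.
-6 ≠ -3, so there is no saddle point; optimal play is mixed.
Let General R play I with probability p. Expected payoff against 1: (-3)p + (-7)(1−p) = 4p − 7; against 2: (-6)p + (-2)(1−p) = −4p − 2.
Setting these equal: 4p − 7 = −4p − 2 ⇒ 8p = 5 ⇒ p = 5/8, and the value is (4)·(5/8) − 7 = -9/2.
For General C: with q = P(1), equating I's and II's payoffs gives 3q − 6 = −5q − 2 ⇒ q = 1/2.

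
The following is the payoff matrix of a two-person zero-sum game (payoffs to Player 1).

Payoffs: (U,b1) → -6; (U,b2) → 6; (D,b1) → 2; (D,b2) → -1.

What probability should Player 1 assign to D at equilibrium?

Row minima: U → -6, D → -1; maximin = -1.
Column maxima: b1 → 2, b2 → 6; minimax = 2.
-1 ≠ 2, so there is no saddle point; optimal play is mixed.
Let Player 1 play U with probability p. Expected payoff against b1: (-6)p + 2(1−p) = −8p + 2; against b2: 6p + (-1)(1−p) = 7p − 1.
Setting these equal: −8p + 2 = 7p − 1 ⇒ −15p = -3 ⇒ p = 1/5, and the value is (-8)·(1/5) + 2 = 2/5.
For Player 2: with q = P(b1), equating U's and D's payoffs gives −12q + 6 = 3q − 1 ⇒ q = 7/15.

4/5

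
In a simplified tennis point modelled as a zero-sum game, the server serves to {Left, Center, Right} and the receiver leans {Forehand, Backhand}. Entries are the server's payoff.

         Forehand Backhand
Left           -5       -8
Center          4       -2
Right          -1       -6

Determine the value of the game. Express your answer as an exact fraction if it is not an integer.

Row minima: Left → -8, Center → -2, Right → -6; maximin = -2.
Column maxima: Forehand → 4, Backhand → -2; minimax = -2.
Since maximin = minimax = -2, there is a saddle point and the value is -2.

-2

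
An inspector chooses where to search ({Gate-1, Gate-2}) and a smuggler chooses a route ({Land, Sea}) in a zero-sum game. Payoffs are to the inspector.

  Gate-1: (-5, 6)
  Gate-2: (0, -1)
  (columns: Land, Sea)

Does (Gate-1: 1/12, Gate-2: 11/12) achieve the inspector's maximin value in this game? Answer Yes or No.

Against Land this mix gives (1/12)·(-5) + (11/12)·0 = -5/12.
Against Sea this mix gives (1/12)·6 + (11/12)·(-1) = -5/12.
All of the smuggler's active replies (Land, Sea) yield -5/12, and no column does worse for the inspector. The mix makes the smuggler indifferent and guarantees -5/12, so it is optimal.

Yes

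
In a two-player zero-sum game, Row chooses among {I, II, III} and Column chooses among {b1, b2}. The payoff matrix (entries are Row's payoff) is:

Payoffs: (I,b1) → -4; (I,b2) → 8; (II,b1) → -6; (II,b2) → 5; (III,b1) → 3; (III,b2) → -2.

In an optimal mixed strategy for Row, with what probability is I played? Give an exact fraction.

5/17

Row minima: I → -4, II → -6, III → -2; maximin = -2.
Column maxima: b1 → 3, b2 → 8; minimax = 3.
-2 ≠ 3, so there is no saddle point; optimal play is mixed.
II is strictly dominated by I, so Row never plays it.
On the remaining 2×2 (I, III vs b1, b2):
Let Row play I with probability p. Expected payoff against b1: (-4)p + 3(1−p) = −7p + 3; against b2: 8p + (-2)(1−p) = 10p − 2.
Setting these equal: −7p + 3 = 10p − 2 ⇒ −17p = -5 ⇒ p = 5/17, and the value is (-7)·(5/17) + 3 = 16/17.
For Column: with q = P(b1), equating I's and III's payoffs gives −12q + 8 = 5q − 2 ⇒ q = 10/17.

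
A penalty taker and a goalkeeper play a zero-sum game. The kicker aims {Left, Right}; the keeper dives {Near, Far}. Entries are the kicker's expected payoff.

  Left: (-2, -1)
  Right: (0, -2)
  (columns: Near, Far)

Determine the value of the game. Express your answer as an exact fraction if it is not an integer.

Row minima: Left → -2, Right → -2; maximin = -2.
Column maxima: Near → 0, Far → -1; minimax = -1.
-2 ≠ -1, so there is no saddle point; optimal play is mixed.
Let the kicker play Left with probability p. Expected payoff against Near: (-2)p + 0(1−p) = −2p; against Far: (-1)p + (-2)(1−p) = p − 2.
Setting these equal: −2p = p − 2 ⇒ −3p = -2 ⇒ p = 2/3, and the value is (-2)·(2/3) = -4/3.
For the keeper: with q = P(Near), equating Left's and Right's payoffs gives −q − 1 = 2q − 2 ⇒ q = 1/3.

-4/3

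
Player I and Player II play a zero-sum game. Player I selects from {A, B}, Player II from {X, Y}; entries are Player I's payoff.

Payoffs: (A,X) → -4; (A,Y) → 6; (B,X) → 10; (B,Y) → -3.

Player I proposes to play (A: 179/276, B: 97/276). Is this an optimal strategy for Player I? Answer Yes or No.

Against X this mix gives (179/276)·(-4) + (97/276)·10 = 127/138.
Against Y this mix gives (179/276)·6 + (97/276)·(-3) = 261/92.
Player II will play X, holding Player I to 127/138. Shifting weight toward the row that does better against X would raise this floor (the equalizing mix achieves 48/23 against both X and Y), so the proposed strategy is not optimal.

No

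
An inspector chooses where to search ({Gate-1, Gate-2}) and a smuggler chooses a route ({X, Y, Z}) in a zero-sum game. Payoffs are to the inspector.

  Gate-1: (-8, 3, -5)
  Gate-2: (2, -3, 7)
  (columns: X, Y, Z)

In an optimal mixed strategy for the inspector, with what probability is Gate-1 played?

5/16

Row minima: Gate-1 → -8, Gate-2 → -3; maximin = -3.
Column maxima: X → 2, Y → 3, Z → 7; minimax = 2.
-3 ≠ 2, so there is no saddle point; optimal play is mixed.
Z is strictly dominated by X (it gives the inspector strictly more in every row), so the smuggler never plays it.
On the remaining 2×2 (Gate-1, Gate-2 vs X, Y):
Let the inspector play Gate-1 with probability p. Expected payoff against X: (-8)p + 2(1−p) = −10p + 2; against Y: 3p + (-3)(1−p) = 6p − 3.
Setting these equal: −10p + 2 = 6p − 3 ⇒ −16p = -5 ⇒ p = 5/16, and the value is (-10)·(5/16) + 2 = -9/8.
For the smuggler: with q = P(X), equating Gate-1's and Gate-2's payoffs gives −11q + 3 = 5q − 3 ⇒ q = 3/8.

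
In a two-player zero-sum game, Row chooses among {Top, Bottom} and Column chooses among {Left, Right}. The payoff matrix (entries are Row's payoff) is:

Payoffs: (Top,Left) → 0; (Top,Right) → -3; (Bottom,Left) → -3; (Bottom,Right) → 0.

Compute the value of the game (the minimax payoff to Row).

Row minima: Top → -3, Bottom → -3; maximin = -3.
Column maxima: Left → 0, Right → 0; minimax = 0.
-3 ≠ 0, so there is no saddle point; optimal play is mixed.
Let Row play Top with probability p. Expected payoff against Left: 0p + (-3)(1−p) = 3p − 3; against Right: (-3)p + 0(1−p) = −3p.
Setting these equal: 3p − 3 = −3p ⇒ 6p = 3 ⇒ p = 1/2, and the value is (3)·(1/2) − 3 = -3/2.
For Column: with q = P(Left), equating Top's and Bottom's payoffs gives 3q − 3 = −3q ⇒ q = 1/2.

-3/2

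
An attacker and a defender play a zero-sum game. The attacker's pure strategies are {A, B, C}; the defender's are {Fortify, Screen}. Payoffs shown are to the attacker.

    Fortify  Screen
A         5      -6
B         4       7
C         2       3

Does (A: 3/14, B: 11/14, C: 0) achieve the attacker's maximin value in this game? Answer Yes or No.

Against Fortify this mix gives (3/14)·5 + (11/14)·4 = 59/14.
Against Screen this mix gives (3/14)·(-6) + (11/14)·7 = 59/14.
All of the defender's active replies (Fortify, Screen) yield 59/14, and no column does worse for the attacker. The mix makes the defender indifferent and guarantees 59/14, so it is optimal.

Yes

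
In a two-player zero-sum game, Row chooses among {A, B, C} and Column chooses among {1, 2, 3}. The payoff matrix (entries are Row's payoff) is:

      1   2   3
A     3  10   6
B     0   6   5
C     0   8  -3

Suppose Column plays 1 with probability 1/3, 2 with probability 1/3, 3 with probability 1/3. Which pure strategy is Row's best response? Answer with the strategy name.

Expected payoff of A: (1/3)·3 + (1/3)·10 + (1/3)·6 = 19/3.
Expected payoff of B: (1/3)·0 + (1/3)·6 + (1/3)·5 = 11/3.
Expected payoff of C: (1/3)·0 + (1/3)·8 + (1/3)·(-3) = 5/3.
The largest is 19/3, so Row's best response is A.

A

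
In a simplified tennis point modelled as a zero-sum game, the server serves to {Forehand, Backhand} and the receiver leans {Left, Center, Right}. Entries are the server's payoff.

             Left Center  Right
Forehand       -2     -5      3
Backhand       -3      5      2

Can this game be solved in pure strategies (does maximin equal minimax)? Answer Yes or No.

No

Row minima: Forehand → -5, Backhand → -3; maximin = -3.
Column maxima: Left → -2, Center → 5, Right → 3; minimax = -2.
-3 ≠ -2, so no pure-strategy equilibrium exists.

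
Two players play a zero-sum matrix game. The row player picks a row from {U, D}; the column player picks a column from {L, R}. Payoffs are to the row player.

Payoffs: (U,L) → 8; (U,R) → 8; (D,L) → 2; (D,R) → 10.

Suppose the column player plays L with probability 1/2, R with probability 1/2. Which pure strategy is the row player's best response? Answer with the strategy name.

Expected payoff of U: (1/2)·8 + (1/2)·8 = 8.
Expected payoff of D: (1/2)·2 + (1/2)·10 = 6.
The largest is 8, so the row player's best response is U.

U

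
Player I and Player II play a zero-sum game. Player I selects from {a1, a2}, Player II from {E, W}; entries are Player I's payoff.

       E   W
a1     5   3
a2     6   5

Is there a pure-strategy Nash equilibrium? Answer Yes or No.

Row minima: a1 → 3, a2 → 5; maximin = 5.
Column maxima: E → 6, W → 5; minimax = 5.
maximin = minimax = 5, so a saddle point exists.

Yes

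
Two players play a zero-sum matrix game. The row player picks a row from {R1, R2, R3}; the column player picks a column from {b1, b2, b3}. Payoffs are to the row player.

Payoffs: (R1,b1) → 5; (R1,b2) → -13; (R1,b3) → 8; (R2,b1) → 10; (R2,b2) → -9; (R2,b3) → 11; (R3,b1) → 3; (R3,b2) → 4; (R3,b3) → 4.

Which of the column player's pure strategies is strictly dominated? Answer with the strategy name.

b1 holds the row player's payoff strictly below b3 in every row: 5 < 8, 10 < 11, 3 < 4.
So b3 is strictly dominated for the column player.

b3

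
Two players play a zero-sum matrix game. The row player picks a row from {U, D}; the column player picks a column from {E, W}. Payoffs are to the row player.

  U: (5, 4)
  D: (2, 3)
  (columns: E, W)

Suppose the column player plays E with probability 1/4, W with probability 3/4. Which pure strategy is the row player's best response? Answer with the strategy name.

Expected payoff of U: (1/4)·5 + (3/4)·4 = 17/4.
Expected payoff of D: (1/4)·2 + (3/4)·3 = 11/4.
The largest is 17/4, so the row player's best response is U.

U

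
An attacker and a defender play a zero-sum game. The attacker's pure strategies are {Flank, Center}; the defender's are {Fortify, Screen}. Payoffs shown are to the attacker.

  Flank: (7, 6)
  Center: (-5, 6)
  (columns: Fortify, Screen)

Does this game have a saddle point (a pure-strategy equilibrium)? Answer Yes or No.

Yes

Row minima: Flank → 6, Center → -5; maximin = 6.
Column maxima: Fortify → 7, Screen → 6; minimax = 6.
maximin = minimax = 6, so a saddle point exists.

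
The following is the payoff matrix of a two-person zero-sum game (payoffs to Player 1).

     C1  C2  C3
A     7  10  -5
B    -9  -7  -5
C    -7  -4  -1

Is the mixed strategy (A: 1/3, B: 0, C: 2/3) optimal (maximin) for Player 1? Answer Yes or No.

Against C1 this mix gives (1/3)·7 + (2/3)·(-7) = -7/3.
Against C2 this mix gives (1/3)·10 + (2/3)·(-4) = 2/3.
Against C3 this mix gives (1/3)·(-5) + (2/3)·(-1) = -7/3.
All of Player 2's active replies (C1, C3) yield -7/3, and no column does worse for Player 1. The mix makes Player 2 indifferent and guarantees -7/3, so it is optimal.

Yes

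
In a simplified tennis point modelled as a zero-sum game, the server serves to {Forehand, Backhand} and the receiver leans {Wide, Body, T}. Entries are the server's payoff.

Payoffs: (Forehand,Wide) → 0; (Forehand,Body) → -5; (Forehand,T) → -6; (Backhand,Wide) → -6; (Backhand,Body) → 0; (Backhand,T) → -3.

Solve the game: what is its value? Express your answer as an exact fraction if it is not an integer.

-4

Row minima: Forehand → -6, Backhand → -6; maximin = -6.
Column maxima: Wide → 0, Body → 0, T → -3; minimax = -3.
-6 ≠ -3, so there is no saddle point; optimal play is mixed.
Body is strictly dominated by T (it gives the server strictly more in every row), so the receiver never plays it.
On the remaining 2×2 (Forehand, Backhand vs Wide, T):
Let the server play Forehand with probability p. Expected payoff against Wide: 0p + (-6)(1−p) = 6p − 6; against T: (-6)p + (-3)(1−p) = −3p − 3.
Setting these equal: 6p − 6 = −3p − 3 ⇒ 9p = 3 ⇒ p = 1/3, and the value is (6)·(1/3) − 6 = -4.
For the receiver: with q = P(Wide), equating Forehand's and Backhand's payoffs gives 6q − 6 = −3q − 3 ⇒ q = 1/3.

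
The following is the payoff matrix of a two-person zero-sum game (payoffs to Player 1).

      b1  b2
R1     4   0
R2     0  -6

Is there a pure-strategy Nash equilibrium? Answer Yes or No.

Row minima: R1 → 0, R2 → -6; maximin = 0.
Column maxima: b1 → 4, b2 → 0; minimax = 0.
maximin = minimax = 0, so a saddle point exists.

Yes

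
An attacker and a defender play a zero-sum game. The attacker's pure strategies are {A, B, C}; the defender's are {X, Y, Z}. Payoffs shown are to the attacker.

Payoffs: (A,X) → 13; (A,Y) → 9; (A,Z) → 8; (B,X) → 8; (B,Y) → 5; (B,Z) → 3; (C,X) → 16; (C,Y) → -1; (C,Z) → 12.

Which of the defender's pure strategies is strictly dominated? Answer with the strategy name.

X

Y holds the attacker's payoff strictly below X in every row: 9 < 13, 5 < 8, -1 < 16.
So X is strictly dominated for the defender.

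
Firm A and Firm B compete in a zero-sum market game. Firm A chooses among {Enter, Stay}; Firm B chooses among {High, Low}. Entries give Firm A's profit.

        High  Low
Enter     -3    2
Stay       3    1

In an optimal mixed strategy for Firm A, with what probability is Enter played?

2/7

Row minima: Enter → -3, Stay → 1; maximin = 1.
Column maxima: High → 3, Low → 2; minimax = 2.
1 ≠ 2, so there is no saddle point; optimal play is mixed.
Let Firm A play Enter with probability p. Expected payoff against High: (-3)p + 3(1−p) = −6p + 3; against Low: 2p + 1(1−p) = p + 1.
Setting these equal: −6p + 3 = p + 1 ⇒ −7p = -2 ⇒ p = 2/7, and the value is (-6)·(2/7) + 3 = 9/7.
For Firm B: with q = P(High), equating Enter's and Stay's payoffs gives −5q + 2 = 2q + 1 ⇒ q = 1/7.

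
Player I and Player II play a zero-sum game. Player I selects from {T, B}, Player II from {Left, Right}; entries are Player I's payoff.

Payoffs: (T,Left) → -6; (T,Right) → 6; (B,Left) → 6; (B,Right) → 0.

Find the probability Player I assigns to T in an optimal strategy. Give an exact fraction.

1/3

Row minima: T → -6, B → 0; maximin = 0.
Column maxima: Left → 6, Right → 6; minimax = 6.
0 ≠ 6, so there is no saddle point; optimal play is mixed.
Let Player I play T with probability p. Expected payoff against Left: (-6)p + 6(1−p) = −12p + 6; against Right: 6p + 0(1−p) = 6p.
Setting these equal: −12p + 6 = 6p ⇒ −18p = -6 ⇒ p = 1/3, and the value is (-12)·(1/3) + 6 = 2.
For Player II: with q = P(Left), equating T's and B's payoffs gives −12q + 6 = 6q ⇒ q = 1/3.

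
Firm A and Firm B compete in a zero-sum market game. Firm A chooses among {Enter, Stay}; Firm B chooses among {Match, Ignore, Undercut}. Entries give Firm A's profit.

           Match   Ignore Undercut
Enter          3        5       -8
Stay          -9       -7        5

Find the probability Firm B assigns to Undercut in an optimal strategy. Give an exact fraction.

12/25

Row minima: Enter → -8, Stay → -9; maximin = -8.
Column maxima: Match → 3, Ignore → 5, Undercut → 5; minimax = 3.
-8 ≠ 3, so there is no saddle point; optimal play is mixed.
Ignore is strictly dominated by Match (it gives Firm A strictly more in every row), so Firm B never plays it.
On the remaining 2×2 (Enter, Stay vs Match, Undercut):
Let Firm A play Enter with probability p. Expected payoff against Match: 3p + (-9)(1−p) = 12p − 9; against Undercut: (-8)p + 5(1−p) = −13p + 5.
Setting these equal: 12p − 9 = −13p + 5 ⇒ 25p = 14 ⇒ p = 14/25, and the value is (12)·(14/25) − 9 = -57/25.
For Firm B: with q = P(Match), equating Enter's and Stay's payoffs gives 11q − 8 = −14q + 5 ⇒ q = 13/25.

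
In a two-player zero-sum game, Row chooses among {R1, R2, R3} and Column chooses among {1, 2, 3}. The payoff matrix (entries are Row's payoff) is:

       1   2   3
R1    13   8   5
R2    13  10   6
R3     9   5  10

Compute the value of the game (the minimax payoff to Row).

70/9

Row minima: R1 → 5, R2 → 6, R3 → 5; maximin = 6.
Column maxima: 1 → 13, 2 → 10, 3 → 10; minimax = 10.
6 ≠ 10, so there is no saddle point; optimal play is mixed.
1 is strictly dominated by 2 (it gives Row strictly more in every row), so Column never plays it.
With 1 eliminated, R1 is strictly dominated by R2 (R2 gives Row strictly more in every remaining column), so Row never plays it.
On the remaining 2×2 (R2, R3 vs 2, 3):
Let Row play R2 with probability p. Expected payoff against 2: 10p + 5(1−p) = 5p + 5; against 3: 6p + 10(1−p) = −4p + 10.
Setting these equal: 5p + 5 = −4p + 10 ⇒ 9p = 5 ⇒ p = 5/9, and the value is (5)·(5/9) + 5 = 70/9.
For Column: with q = P(2), equating R2's and R3's payoffs gives 4q + 6 = −5q + 10 ⇒ q = 4/9.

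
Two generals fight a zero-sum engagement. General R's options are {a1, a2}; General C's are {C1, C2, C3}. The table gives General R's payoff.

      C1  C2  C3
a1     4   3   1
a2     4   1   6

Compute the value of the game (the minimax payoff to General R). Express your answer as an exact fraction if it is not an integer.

Row minima: a1 → 1, a2 → 1; maximin = 1.
Column maxima: C1 → 4, C2 → 3, C3 → 6; minimax = 3.
1 ≠ 3, so there is no saddle point; optimal play is mixed.
C1 is strictly dominated by C2 (it gives General R strictly more in every row), so General C never plays it.
On the remaining 2×2 (a1, a2 vs C2, C3):
Let General R play a1 with probability p. Expected payoff against C2: 3p + 1(1−p) = 2p + 1; against C3: 1p + 6(1−p) = −5p + 6.
Setting these equal: 2p + 1 = −5p + 6 ⇒ 7p = 5 ⇒ p = 5/7, and the value is (2)·(5/7) + 1 = 17/7.
For General C: with q = P(C2), equating a1's and a2's payoffs gives 2q + 1 = −5q + 6 ⇒ q = 5/7.

17/7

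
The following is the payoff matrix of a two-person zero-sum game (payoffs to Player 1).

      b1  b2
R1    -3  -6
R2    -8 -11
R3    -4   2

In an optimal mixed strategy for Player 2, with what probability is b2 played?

Row minima: R1 → -6, R2 → -11, R3 → -4; maximin = -4.
Column maxima: b1 → -3, b2 → 2; minimax = -3.
-4 ≠ -3, so there is no saddle point; optimal play is mixed.
R2 is strictly dominated by R1, so Player 1 never plays it.
On the remaining 2×2 (R1, R3 vs b1, b2):
Let Player 1 play R1 with probability p. Expected payoff against b1: (-3)p + (-4)(1−p) = p − 4; against b2: (-6)p + 2(1−p) = −8p + 2.
Setting these equal: p − 4 = −8p + 2 ⇒ 9p = 6 ⇒ p = 2/3, and the value is (1)·(2/3) − 4 = -10/3.
For Player 2: with q = P(b1), equating R1's and R3's payoffs gives 3q − 6 = −6q + 2 ⇒ q = 8/9.

1/9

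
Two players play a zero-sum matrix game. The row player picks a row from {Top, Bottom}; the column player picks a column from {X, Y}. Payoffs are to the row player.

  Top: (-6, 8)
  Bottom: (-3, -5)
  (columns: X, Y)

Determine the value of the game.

Row minima: Top → -6, Bottom → -5; maximin = -5.
Column maxima: X → -3, Y → 8; minimax = -3.
-5 ≠ -3, so there is no saddle point; optimal play is mixed.
Let the row player play Top with probability p. Expected payoff against X: (-6)p + (-3)(1−p) = −3p − 3; against Y: 8p + (-5)(1−p) = 13p − 5.
Setting these equal: −3p − 3 = 13p − 5 ⇒ −16p = -2 ⇒ p = 1/8, and the value is (-3)·(1/8) − 3 = -27/8.
For the column player: with q = P(X), equating Top's and Bottom's payoffs gives −14q + 8 = 2q − 5 ⇒ q = 13/16.

-27/8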